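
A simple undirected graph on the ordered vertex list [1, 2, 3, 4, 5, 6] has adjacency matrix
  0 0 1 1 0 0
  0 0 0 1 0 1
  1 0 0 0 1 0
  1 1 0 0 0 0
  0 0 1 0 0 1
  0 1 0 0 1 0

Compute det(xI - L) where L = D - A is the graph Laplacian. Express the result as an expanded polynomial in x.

Each diagonal entry of L is the vertex degree and each off-diagonal entry is -1 where an edge is present, 0 otherwise; in the order [1, 2, 3, 4, 5, 6] the diagonal is [2, 2, 2, 2, 2, 2]. Computing det(xI - L) by cofactor expansion (or equivalently via sum-over-permutations) gives x^6 - 12x^5 + 54x^4 - 112x^3 + 105x^2 - 36x. The constant term is 0 because L is singular (the all-ones vector lies in its kernel). By the matrix-tree theorem the graph has (1/6) * product of the nonzero eigenvalues = 6 spanning trees. The largest eigenvalue, 4, is at most the vertex count 6.

x^6 - 12x^5 + 54x^4 - 112x^3 + 105x^2 - 36x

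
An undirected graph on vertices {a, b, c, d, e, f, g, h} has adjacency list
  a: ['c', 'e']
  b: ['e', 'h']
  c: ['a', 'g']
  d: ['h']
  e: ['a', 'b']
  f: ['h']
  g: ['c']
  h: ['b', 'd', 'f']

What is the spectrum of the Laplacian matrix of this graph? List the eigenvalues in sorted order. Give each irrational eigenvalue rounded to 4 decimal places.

[0, 0.1667, 0.7276, 1, 1.6353, 2.6729, 3.5643, 4.2332]

Reading degrees in the order [a, b, c, d, e, f, g, h] gives [2, 2, 2, 1, 2, 1, 1, 3]; set D = diag(2, 2, 2, 1, 2, 1, 1, 3) and form L = D - A. Since every row of L sums to 0, the all-ones vector is in the kernel and 0 is an eigenvalue. The single zero eigenvalue shows the graph is connected. The eigenvalues sum to 14, which equals trace(L) = 2|E|.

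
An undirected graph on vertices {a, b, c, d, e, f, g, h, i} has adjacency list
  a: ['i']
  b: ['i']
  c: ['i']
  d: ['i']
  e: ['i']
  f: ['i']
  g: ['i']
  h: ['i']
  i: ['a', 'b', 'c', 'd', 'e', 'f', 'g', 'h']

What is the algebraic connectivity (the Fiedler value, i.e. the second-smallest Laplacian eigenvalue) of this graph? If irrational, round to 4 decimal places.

With the vertex order [a, b, c, d, e, f, g, h, i], the degrees are [1, 1, 1, 1, 1, 1, 1, 1, 8], giving D = diag(1, 1, 1, 1, 1, 1, 1, 1, 8) and L = D - A. The smallest Laplacian eigenvalue is always 0. The next one, lambda_2 = 1, measures how hard the graph is to disconnect: larger values mean better connectivity.

1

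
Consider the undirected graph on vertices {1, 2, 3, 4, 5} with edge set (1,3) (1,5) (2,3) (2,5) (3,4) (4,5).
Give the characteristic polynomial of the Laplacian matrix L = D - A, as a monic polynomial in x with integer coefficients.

x^5 - 12x^4 + 51x^3 - 92x^2 + 60x

With the vertex order [1, 2, 3, 4, 5], the degrees are [2, 2, 3, 2, 3], giving D = diag(2, 2, 3, 2, 3) and L = D - A. The eigenvalues of L are [0, 2, 2, 3, 5]; the characteristic polynomial is the product of (x - lambda_i), which multiplies out to x^5 - 12x^4 + 51x^3 - 92x^2 + 60x. Since p(0) = det(-L) = 0, x divides p(x). There is one zero in the spectrum, matching the 1 component. By the matrix-tree theorem the graph has (1/5) * product of the nonzero eigenvalues = 12 spanning trees.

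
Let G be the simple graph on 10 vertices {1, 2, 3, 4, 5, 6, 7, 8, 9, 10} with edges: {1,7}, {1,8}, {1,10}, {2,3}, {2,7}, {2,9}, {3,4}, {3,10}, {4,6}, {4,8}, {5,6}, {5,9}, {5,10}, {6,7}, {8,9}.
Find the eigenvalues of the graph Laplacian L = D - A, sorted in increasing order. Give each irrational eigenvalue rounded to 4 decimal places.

[0, 2, 2, 2, 2, 2, 5, 5, 5, 5]

Reading degrees in the order [1, 2, 3, 4, 5, 6, 7, 8, 9, 10] gives [3, 3, 3, 3, 3, 3, 3, 3, 3, 3]; set D = diag(3, 3, 3, 3, 3, 3, 3, 3, 3, 3) and form L = D - A. Since every row of L sums to 0, the all-ones vector is in the kernel and 0 is an eigenvalue. The eigenvalues sum to 30, which equals trace(L) = 2|E|. By the matrix-tree theorem the graph has (1/10) * product of the nonzero eigenvalues = 2000 spanning trees.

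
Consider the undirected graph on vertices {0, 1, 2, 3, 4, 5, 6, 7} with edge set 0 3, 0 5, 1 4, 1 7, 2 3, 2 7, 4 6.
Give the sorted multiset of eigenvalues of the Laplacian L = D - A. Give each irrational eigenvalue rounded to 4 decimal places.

[0, 0.1522, 0.5858, 1.2346, 2, 2.7654, 3.4142, 3.8478]

With the vertex order [0, 1, 2, 3, 4, 5, 6, 7], the degrees are [2, 2, 2, 2, 2, 1, 1, 2], giving D = diag(2, 2, 2, 2, 2, 1, 1, 2) and L = D - A. Diagonalising L (or applying a numerical eigensolver to the 8x8 matrix) gives the spectrum above. The single zero eigenvalue shows the graph is connected.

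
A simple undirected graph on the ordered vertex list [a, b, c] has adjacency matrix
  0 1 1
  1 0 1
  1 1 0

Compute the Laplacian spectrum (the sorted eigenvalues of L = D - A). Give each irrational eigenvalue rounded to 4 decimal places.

With the vertex order [a, b, c], the degrees are [2, 2, 2], giving D = diag(2, 2, 2) and L = D - A. Diagonalising L (or applying a numerical eigensolver to the 3x3 matrix) gives the spectrum above. There is one zero in the spectrum, matching the 1 component.

[0, 3, 3]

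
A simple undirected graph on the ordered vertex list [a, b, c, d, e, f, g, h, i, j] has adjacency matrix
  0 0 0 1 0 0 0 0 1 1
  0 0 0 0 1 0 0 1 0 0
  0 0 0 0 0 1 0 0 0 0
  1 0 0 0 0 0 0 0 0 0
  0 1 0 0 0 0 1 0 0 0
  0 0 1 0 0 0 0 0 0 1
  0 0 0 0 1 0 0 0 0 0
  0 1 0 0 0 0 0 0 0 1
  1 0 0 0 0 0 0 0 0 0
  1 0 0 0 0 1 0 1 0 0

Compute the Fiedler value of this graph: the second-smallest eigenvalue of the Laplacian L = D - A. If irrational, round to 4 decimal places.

With the vertex order [a, b, c, d, e, f, g, h, i, j], the degrees are [3, 2, 1, 1, 2, 2, 1, 2, 1, 3], giving D = diag(3, 2, 1, 1, 2, 2, 1, 2, 1, 3) and L = D - A. The sorted Laplacian eigenvalues are [0, 0.1566, 0.3280, 0.8452, 1, 1.7534, 2.4520, 3.1820, 3.5756, 4.7070]; the algebraic connectivity is the second entry, 0.1566. By the matrix-tree theorem the graph has (1/10) * product of the nonzero eigenvalues = 1 spanning tree.

0.1566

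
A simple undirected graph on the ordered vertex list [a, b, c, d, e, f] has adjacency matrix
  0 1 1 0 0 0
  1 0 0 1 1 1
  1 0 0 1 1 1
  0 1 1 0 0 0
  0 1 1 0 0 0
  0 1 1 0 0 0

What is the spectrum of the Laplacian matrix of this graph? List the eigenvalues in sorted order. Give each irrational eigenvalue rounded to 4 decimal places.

Reading degrees in the order [a, b, c, d, e, f] gives [2, 4, 4, 2, 2, 2]; set D = diag(2, 4, 4, 2, 2, 2) and form L = D - A. The multiplicity of 0 as a Laplacian eigenvalue equals the number of connected components. The single zero eigenvalue shows the graph is connected. There is one zero in the spectrum, matching the 1 component.

[0, 2, 2, 2, 4, 6]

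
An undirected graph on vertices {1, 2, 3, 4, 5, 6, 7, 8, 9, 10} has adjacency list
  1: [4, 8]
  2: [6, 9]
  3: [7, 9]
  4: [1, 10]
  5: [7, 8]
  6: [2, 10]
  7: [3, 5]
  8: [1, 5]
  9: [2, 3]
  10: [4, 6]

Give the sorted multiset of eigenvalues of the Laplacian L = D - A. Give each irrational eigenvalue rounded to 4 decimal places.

[0, 0.3820, 0.3820, 1.3820, 1.3820, 2.6180, 2.6180, 3.6180, 3.6180, 4]

Reading degrees in the order [1, 2, 3, 4, 5, 6, 7, 8, 9, 10] gives [2, 2, 2, 2, 2, 2, 2, 2, 2, 2]; set D = diag(2, 2, 2, 2, 2, 2, 2, 2, 2, 2) and form L = D - A. Diagonalising L (or applying a numerical eigensolver to the 10x10 matrix) gives the spectrum above. The single zero eigenvalue shows the graph is connected.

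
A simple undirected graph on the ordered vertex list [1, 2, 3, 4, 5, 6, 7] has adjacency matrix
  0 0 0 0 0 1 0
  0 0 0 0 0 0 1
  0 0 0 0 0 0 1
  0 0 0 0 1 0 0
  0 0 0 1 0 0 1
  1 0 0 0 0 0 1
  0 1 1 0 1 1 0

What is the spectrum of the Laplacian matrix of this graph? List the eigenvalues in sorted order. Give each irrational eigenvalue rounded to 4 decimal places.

With the vertex order [1, 2, 3, 4, 5, 6, 7], the degrees are [1, 1, 1, 1, 2, 2, 4], giving D = diag(1, 1, 1, 1, 2, 2, 4) and L = D - A. L is symmetric positive semidefinite, so every eigenvalue is real and nonnegative. The single zero eigenvalue shows the graph is connected.

[0, 0.3820, 0.6086, 1, 2.2271, 2.6180, 5.1642]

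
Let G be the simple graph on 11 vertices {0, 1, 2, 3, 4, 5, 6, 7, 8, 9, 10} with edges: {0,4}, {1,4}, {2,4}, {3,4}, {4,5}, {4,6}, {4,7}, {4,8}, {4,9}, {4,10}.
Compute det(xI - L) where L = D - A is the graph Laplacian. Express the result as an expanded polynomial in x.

Each diagonal entry of L is the vertex degree and each off-diagonal entry is -1 where an edge is present, 0 otherwise; in the order [0, 1, 2, 3, 4, 5, 6, 7, 8, 9, 10] the diagonal is [1, 1, 1, 1, 10, 1, 1, 1, 1, 1, 1]. The eigenvalues of L are [0, 1, 1, 1, 1, 1, 1, 1, 1, 1, 11]; the characteristic polynomial is the product of (x - lambda_i), which multiplies out to x^11 - 20x^10 + 135x^9 - 480x^8 + 1050x^7 - 1512x^6 + 1470x^5 - 960x^4 + 405x^3 - 100x^2 + 11x. Since p(0) = det(-L) = 0, x divides p(x). There is one zero in the spectrum, matching the 1 component. The eigenvalues sum to 20, which equals trace(L) = 2|E|.

x^11 - 20x^10 + 135x^9 - 480x^8 + 1050x^7 - 1512x^6 + 1470x^5 - 960x^4 + 405x^3 - 100x^2 + 11x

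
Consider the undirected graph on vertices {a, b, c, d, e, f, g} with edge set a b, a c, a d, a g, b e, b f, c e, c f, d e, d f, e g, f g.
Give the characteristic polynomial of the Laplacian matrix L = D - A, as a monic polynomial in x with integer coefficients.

x^7 - 24x^6 + 234x^5 - 1192x^4 + 3357x^3 - 4968x^2 + 3024x

Reading degrees in the order [a, b, c, d, e, f, g] gives [4, 3, 3, 3, 4, 4, 3]; set D = diag(4, 3, 3, 3, 4, 4, 3) and form L = D - A. Computing det(xI - L) by cofactor expansion (or equivalently via sum-over-permutations) gives x^7 - 24x^6 + 234x^5 - 1192x^4 + 3357x^3 - 4968x^2 + 3024x. The coefficient of x^6 equals -trace(L) = -24, matching the sum of degrees. The eigenvalues sum to 24, which equals trace(L) = 2|E|.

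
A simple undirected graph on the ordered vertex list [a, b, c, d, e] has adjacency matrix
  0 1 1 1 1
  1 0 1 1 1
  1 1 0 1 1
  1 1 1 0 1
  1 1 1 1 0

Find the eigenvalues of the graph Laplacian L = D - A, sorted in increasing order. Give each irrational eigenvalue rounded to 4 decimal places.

[0, 5, 5, 5, 5]

Reading degrees in the order [a, b, c, d, e] gives [4, 4, 4, 4, 4]; set D = diag(4, 4, 4, 4, 4) and form L = D - A. L is symmetric positive semidefinite, so every eigenvalue is real and nonnegative. The single zero eigenvalue shows the graph is connected. The eigenvalues sum to 20, which equals trace(L) = 2|E|.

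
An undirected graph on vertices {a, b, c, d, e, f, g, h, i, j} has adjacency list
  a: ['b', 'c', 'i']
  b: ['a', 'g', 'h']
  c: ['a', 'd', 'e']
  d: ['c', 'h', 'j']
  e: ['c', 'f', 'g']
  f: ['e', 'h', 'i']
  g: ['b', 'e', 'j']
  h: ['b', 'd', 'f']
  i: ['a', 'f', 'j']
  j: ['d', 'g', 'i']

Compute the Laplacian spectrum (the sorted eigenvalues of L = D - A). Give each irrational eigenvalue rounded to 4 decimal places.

Reading degrees in the order [a, b, c, d, e, f, g, h, i, j] gives [3, 3, 3, 3, 3, 3, 3, 3, 3, 3]; set D = diag(3, 3, 3, 3, 3, 3, 3, 3, 3, 3) and form L = D - A. Diagonalising L (or applying a numerical eigensolver to the 10x10 matrix) gives the spectrum above. By the matrix-tree theorem the graph has (1/10) * product of the nonzero eigenvalues = 2000 spanning trees.

[0, 2, 2, 2, 2, 2, 5, 5, 5, 5]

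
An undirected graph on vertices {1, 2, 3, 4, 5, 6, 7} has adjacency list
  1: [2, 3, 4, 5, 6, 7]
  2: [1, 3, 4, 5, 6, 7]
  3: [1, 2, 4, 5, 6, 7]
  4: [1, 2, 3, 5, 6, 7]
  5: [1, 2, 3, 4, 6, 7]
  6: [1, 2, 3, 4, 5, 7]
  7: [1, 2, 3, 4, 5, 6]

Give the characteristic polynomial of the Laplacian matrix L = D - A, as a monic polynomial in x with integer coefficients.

x^7 - 42x^6 + 735x^5 - 6860x^4 + 36015x^3 - 100842x^2 + 117649x

Each diagonal entry of L is the vertex degree and each off-diagonal entry is -1 where an edge is present, 0 otherwise; in the order [1, 2, 3, 4, 5, 6, 7] the diagonal is [6, 6, 6, 6, 6, 6, 6]. The eigenvalues of L are [0, 7, 7, 7, 7, 7, 7]; the characteristic polynomial is the product of (x - lambda_i), which multiplies out to x^7 - 42x^6 + 735x^5 - 6860x^4 + 36015x^3 - 100842x^2 + 117649x. The constant term is 0 because L is singular (the all-ones vector lies in its kernel).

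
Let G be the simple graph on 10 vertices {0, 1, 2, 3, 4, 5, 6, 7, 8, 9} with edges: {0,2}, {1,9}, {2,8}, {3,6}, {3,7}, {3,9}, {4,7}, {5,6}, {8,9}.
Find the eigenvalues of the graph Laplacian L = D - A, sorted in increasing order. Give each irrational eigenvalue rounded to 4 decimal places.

Each diagonal entry of L is the vertex degree and each off-diagonal entry is -1 where an edge is present, 0 otherwise; in the order [0, 1, 2, 3, 4, 5, 6, 7, 8, 9] the diagonal is [1, 1, 2, 3, 1, 1, 2, 2, 2, 3]. The multiplicity of 0 as a Laplacian eigenvalue equals the number of connected components. The single zero eigenvalue shows the graph is connected. The largest eigenvalue, 4.7505, is at most the vertex count 10.

[0, 0.1700, 0.3820, 0.5078, 1.3820, 1.6959, 2.6180, 2.8758, 3.6180, 4.7505]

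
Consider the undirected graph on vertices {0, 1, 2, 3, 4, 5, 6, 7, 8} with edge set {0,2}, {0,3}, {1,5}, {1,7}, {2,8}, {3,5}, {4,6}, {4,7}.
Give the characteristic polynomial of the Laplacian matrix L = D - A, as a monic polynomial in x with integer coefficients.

x^9 - 16x^8 + 105x^7 - 364x^6 + 715x^5 - 792x^4 + 462x^3 - 120x^2 + 9x

With the vertex order [0, 1, 2, 3, 4, 5, 6, 7, 8], the degrees are [2, 2, 2, 2, 2, 2, 1, 2, 1], giving D = diag(2, 2, 2, 2, 2, 2, 1, 2, 1) and L = D - A. Computing det(xI - L) by cofactor expansion (or equivalently via sum-over-permutations) gives x^9 - 16x^8 + 105x^7 - 364x^6 + 715x^5 - 792x^4 + 462x^3 - 120x^2 + 9x. The constant term is 0 because L is singular (the all-ones vector lies in its kernel). There is one zero in the spectrum, matching the 1 component. The eigenvalues sum to 16, which equals trace(L) = 2|E|.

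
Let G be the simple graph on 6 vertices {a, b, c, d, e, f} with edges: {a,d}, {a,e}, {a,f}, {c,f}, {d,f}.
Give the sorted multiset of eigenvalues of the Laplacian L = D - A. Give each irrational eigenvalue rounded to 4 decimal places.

Each diagonal entry of L is the vertex degree and each off-diagonal entry is -1 where an edge is present, 0 otherwise; in the order [a, b, c, d, e, f] the diagonal is [3, 0, 1, 2, 1, 3]. Since every row of L sums to 0, the all-ones vector is in the kernel and 0 is an eigenvalue. The 2 zero eigenvalues correspond to the 2 connected components.

[0, 0, 0.6972, 1.3820, 3.6180, 4.3028]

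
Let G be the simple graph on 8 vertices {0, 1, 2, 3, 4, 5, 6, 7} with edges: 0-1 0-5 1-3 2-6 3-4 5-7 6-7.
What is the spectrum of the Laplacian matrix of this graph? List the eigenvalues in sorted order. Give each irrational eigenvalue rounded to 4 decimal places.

Each diagonal entry of L is the vertex degree and each off-diagonal entry is -1 where an edge is present, 0 otherwise; in the order [0, 1, 2, 3, 4, 5, 6, 7] the diagonal is [2, 2, 1, 2, 1, 2, 2, 2]. Diagonalising L (or applying a numerical eigensolver to the 8x8 matrix) gives the spectrum above. The single zero eigenvalue shows the graph is connected. The largest eigenvalue, 3.8478, is at most the vertex count 8. By the matrix-tree theorem the graph has (1/8) * product of the nonzero eigenvalues = 1 spanning tree.

[0, 0.1522, 0.5858, 1.2346, 2, 2.7654, 3.4142, 3.8478]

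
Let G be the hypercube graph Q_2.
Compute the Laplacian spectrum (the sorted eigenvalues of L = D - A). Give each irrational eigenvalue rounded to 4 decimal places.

[0, 2, 2, 4]

The graph has 4 vertices and degree multiset [2, 2, 2, 2]; D is the diagonal matrix of degrees and L = D - A. L is symmetric positive semidefinite, so every eigenvalue is real and nonnegative. The single zero eigenvalue shows the graph is connected. There is one zero in the spectrum, matching the 1 component. By the matrix-tree theorem the graph has (1/4) * product of the nonzero eigenvalues = 4 spanning trees.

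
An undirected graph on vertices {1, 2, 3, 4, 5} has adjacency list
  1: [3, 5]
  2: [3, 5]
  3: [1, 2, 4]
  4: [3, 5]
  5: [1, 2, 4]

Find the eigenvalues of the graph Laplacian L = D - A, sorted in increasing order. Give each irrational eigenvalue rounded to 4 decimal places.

[0, 2, 2, 3, 5]

Reading degrees in the order [1, 2, 3, 4, 5] gives [2, 2, 3, 2, 3]; set D = diag(2, 2, 3, 2, 3) and form L = D - A. Diagonalising L (or applying a numerical eigensolver to the 5x5 matrix) gives the spectrum above.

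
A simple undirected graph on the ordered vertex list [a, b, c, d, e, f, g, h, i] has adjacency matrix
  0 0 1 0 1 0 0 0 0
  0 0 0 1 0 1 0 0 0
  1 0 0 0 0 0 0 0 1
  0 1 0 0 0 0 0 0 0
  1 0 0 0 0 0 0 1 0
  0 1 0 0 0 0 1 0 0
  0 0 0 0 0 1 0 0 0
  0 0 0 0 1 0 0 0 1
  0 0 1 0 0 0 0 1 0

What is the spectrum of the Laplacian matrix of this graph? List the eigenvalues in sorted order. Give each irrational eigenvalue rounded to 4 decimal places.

Reading degrees in the order [a, b, c, d, e, f, g, h, i] gives [2, 2, 2, 1, 2, 2, 1, 2, 2]; set D = diag(2, 2, 2, 1, 2, 2, 1, 2, 2) and form L = D - A. L is symmetric positive semidefinite, so every eigenvalue is real and nonnegative. The 2 zero eigenvalues correspond to the 2 connected components. There are 2 zeros in the spectrum, matching the 2 components. The largest eigenvalue, 3.6180, is at most the vertex count 9.

[0, 0, 0.5858, 1.3820, 1.3820, 2, 3.4142, 3.6180, 3.6180]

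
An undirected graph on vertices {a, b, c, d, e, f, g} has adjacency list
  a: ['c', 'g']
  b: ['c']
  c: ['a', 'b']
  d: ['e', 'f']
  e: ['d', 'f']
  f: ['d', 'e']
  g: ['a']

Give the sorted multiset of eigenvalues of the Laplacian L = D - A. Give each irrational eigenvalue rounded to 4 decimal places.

[0, 0, 0.5858, 2, 3, 3, 3.4142]

Reading degrees in the order [a, b, c, d, e, f, g] gives [2, 1, 2, 2, 2, 2, 1]; set D = diag(2, 1, 2, 2, 2, 2, 1) and form L = D - A. L is symmetric positive semidefinite, so every eigenvalue is real and nonnegative. The 2 zero eigenvalues correspond to the 2 connected components. The largest eigenvalue, 3.4142, is at most the vertex count 7.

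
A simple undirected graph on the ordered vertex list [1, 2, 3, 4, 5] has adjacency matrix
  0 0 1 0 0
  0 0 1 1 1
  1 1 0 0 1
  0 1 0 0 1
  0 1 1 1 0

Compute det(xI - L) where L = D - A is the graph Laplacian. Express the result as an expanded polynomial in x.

With the vertex order [1, 2, 3, 4, 5], the degrees are [1, 3, 3, 2, 3], giving D = diag(1, 3, 3, 2, 3) and L = D - A. L has integer entries, so p(x) = det(xI - L) has integer coefficients. Expanding the determinant yields x^5 - 12x^4 + 50x^3 - 82x^2 + 40x. The constant term is 0 because L is singular (the all-ones vector lies in its kernel). The largest eigenvalue, 4.4812, is at most the vertex count 5. There is one zero in the spectrum, matching the 1 component.

x^5 - 12x^4 + 50x^3 - 82x^2 + 40x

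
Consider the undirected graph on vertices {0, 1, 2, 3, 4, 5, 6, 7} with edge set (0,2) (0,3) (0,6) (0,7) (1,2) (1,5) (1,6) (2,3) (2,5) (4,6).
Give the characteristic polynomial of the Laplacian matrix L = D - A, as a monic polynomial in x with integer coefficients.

Each diagonal entry of L is the vertex degree and each off-diagonal entry is -1 where an edge is present, 0 otherwise; in the order [0, 1, 2, 3, 4, 5, 6, 7] the diagonal is [4, 3, 4, 2, 1, 2, 3, 1]. L has integer entries, so p(x) = det(xI - L) has integer coefficients. Expanding the determinant yields x^8 - 20x^7 + 160x^6 - 656x^5 + 1468x^4 - 1768x^3 + 1052x^2 - 240x. The coefficient of x^7 equals -trace(L) = -20, matching the sum of degrees.

x^8 - 20x^7 + 160x^6 - 656x^5 + 1468x^4 - 1768x^3 + 1052x^2 - 240x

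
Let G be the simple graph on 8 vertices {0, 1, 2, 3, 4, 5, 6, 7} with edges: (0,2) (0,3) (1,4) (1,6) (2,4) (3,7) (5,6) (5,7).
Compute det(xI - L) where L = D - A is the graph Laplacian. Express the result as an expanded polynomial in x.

Each diagonal entry of L is the vertex degree and each off-diagonal entry is -1 where an edge is present, 0 otherwise; in the order [0, 1, 2, 3, 4, 5, 6, 7] the diagonal is [2, 2, 2, 2, 2, 2, 2, 2]. Computing det(xI - L) by cofactor expansion (or equivalently via sum-over-permutations) gives x^8 - 16x^7 + 104x^6 - 352x^5 + 660x^4 - 672x^3 + 336x^2 - 64x. The coefficient of x^7 equals -trace(L) = -16, matching the sum of degrees. By the matrix-tree theorem the graph has (1/8) * product of the nonzero eigenvalues = 8 spanning trees.

x^8 - 16x^7 + 104x^6 - 352x^5 + 660x^4 - 672x^3 + 336x^2 - 64x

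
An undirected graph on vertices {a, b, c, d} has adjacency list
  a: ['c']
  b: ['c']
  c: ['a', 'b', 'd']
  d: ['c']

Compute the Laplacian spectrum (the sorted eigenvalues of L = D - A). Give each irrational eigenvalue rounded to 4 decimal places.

Each diagonal entry of L is the vertex degree and each off-diagonal entry is -1 where an edge is present, 0 otherwise; in the order [a, b, c, d] the diagonal is [1, 1, 3, 1]. The multiplicity of 0 as a Laplacian eigenvalue equals the number of connected components. The largest eigenvalue, 4, is at most the vertex count 4.

[0, 1, 1, 4]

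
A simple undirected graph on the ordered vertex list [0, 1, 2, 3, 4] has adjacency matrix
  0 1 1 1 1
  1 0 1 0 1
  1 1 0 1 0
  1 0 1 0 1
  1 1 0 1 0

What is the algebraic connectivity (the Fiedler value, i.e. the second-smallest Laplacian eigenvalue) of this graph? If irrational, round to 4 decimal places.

3

Each diagonal entry of L is the vertex degree and each off-diagonal entry is -1 where an edge is present, 0 otherwise; in the order [0, 1, 2, 3, 4] the diagonal is [4, 3, 3, 3, 3]. Computing the eigenvalues of L and sorting gives [0, 3, 3, 5, 5]. The Fiedler value lambda_2 = 3 is strictly positive, so the graph is connected. The eigenvalues sum to 16, which equals trace(L) = 2|E|.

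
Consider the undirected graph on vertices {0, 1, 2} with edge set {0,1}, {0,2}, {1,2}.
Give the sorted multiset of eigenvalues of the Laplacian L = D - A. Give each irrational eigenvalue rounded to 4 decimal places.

[0, 3, 3]

With the vertex order [0, 1, 2], the degrees are [2, 2, 2], giving D = diag(2, 2, 2) and L = D - A. L is symmetric positive semidefinite, so every eigenvalue is real and nonnegative. The largest eigenvalue, 3, is at most the vertex count 3. There is one zero in the spectrum, matching the 1 component.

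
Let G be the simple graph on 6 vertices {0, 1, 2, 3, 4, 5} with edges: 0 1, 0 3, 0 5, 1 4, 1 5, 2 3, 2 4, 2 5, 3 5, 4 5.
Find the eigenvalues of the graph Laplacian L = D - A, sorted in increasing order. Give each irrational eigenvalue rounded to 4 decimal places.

Reading degrees in the order [0, 1, 2, 3, 4, 5] gives [3, 3, 3, 3, 3, 5]; set D = diag(3, 3, 3, 3, 3, 5) and form L = D - A. L is symmetric positive semidefinite, so every eigenvalue is real and nonnegative. The single zero eigenvalue shows the graph is connected.

[0, 2.3820, 2.3820, 4.6180, 4.6180, 6]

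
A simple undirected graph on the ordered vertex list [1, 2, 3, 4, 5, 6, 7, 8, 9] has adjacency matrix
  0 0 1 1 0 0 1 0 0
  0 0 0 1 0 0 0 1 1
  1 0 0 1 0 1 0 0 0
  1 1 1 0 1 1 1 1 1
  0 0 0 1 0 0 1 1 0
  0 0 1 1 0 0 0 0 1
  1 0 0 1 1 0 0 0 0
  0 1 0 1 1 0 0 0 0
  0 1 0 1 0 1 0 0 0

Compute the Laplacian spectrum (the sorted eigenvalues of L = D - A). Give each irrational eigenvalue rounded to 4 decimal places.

[0, 1.5858, 1.5858, 3, 3, 4.4142, 4.4142, 5, 9]

Each diagonal entry of L is the vertex degree and each off-diagonal entry is -1 where an edge is present, 0 otherwise; in the order [1, 2, 3, 4, 5, 6, 7, 8, 9] the diagonal is [3, 3, 3, 8, 3, 3, 3, 3, 3]. Diagonalising L (or applying a numerical eigensolver to the 9x9 matrix) gives the spectrum above. The single zero eigenvalue shows the graph is connected. The largest eigenvalue, 9, is at most the vertex count 9. There is one zero in the spectrum, matching the 1 component.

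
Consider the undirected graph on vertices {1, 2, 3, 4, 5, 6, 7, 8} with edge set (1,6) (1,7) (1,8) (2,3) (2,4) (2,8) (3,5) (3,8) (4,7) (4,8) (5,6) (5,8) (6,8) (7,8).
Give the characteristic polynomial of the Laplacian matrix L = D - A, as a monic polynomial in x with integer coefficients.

With the vertex order [1, 2, 3, 4, 5, 6, 7, 8], the degrees are [3, 3, 3, 3, 3, 3, 3, 7], giving D = diag(3, 3, 3, 3, 3, 3, 3, 7) and L = D - A. Computing det(xI - L) by cofactor expansion (or equivalently via sum-over-permutations) gives x^8 - 28x^7 + 322x^6 - 1974x^5 + 6965x^4 - 14126x^3 + 15225x^2 - 6728x. The constant term is 0 because L is singular (the all-ones vector lies in its kernel). By the matrix-tree theorem the graph has (1/8) * product of the nonzero eigenvalues = 841 spanning trees. The eigenvalues sum to 28, which equals trace(L) = 2|E|.

x^8 - 28x^7 + 322x^6 - 1974x^5 + 6965x^4 - 14126x^3 + 15225x^2 - 6728x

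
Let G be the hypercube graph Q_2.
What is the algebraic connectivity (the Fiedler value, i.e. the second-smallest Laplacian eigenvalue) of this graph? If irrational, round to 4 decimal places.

The graph has 4 vertices and degree multiset [2, 2, 2, 2]; D is the diagonal matrix of degrees and L = D - A. The smallest Laplacian eigenvalue is always 0. The next one, lambda_2 = 2, measures how hard the graph is to disconnect: larger values mean better connectivity. The largest eigenvalue, 4, is at most the vertex count 4.

2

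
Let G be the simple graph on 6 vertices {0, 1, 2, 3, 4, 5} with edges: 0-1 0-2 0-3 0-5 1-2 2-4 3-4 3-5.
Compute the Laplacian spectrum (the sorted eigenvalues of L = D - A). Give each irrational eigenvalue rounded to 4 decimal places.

Each diagonal entry of L is the vertex degree and each off-diagonal entry is -1 where an edge is present, 0 otherwise; in the order [0, 1, 2, 3, 4, 5] the diagonal is [4, 2, 3, 3, 2, 2]. The multiplicity of 0 as a Laplacian eigenvalue equals the number of connected components. The single zero eigenvalue shows the graph is connected. The eigenvalues sum to 16, which equals trace(L) = 2|E|.

[0, 1.3820, 1.6972, 3.6180, 4, 5.3028]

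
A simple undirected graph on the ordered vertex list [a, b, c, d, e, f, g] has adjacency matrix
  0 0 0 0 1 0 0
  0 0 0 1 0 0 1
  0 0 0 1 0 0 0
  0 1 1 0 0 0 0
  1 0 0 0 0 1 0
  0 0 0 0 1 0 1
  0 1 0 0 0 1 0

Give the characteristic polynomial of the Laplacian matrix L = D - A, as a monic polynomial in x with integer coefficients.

With the vertex order [a, b, c, d, e, f, g], the degrees are [1, 2, 1, 2, 2, 2, 2], giving D = diag(1, 2, 1, 2, 2, 2, 2) and L = D - A. Computing det(xI - L) by cofactor expansion (or equivalently via sum-over-permutations) gives x^7 - 12x^6 + 55x^5 - 120x^4 + 126x^3 - 56x^2 + 7x. Since p(0) = det(-L) = 0, x divides p(x).

x^7 - 12x^6 + 55x^5 - 120x^4 + 126x^3 - 56x^2 + 7x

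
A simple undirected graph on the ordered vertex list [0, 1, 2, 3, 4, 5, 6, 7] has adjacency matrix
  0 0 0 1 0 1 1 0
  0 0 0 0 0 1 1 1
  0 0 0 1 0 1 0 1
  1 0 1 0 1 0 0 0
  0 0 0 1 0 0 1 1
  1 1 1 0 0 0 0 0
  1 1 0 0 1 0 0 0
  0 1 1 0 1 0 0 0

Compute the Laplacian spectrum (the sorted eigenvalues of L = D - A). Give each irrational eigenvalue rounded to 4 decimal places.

[0, 2, 2, 2, 4, 4, 4, 6]

With the vertex order [0, 1, 2, 3, 4, 5, 6, 7], the degrees are [3, 3, 3, 3, 3, 3, 3, 3], giving D = diag(3, 3, 3, 3, 3, 3, 3, 3) and L = D - A. Diagonalising L (or applying a numerical eigensolver to the 8x8 matrix) gives the spectrum above. The eigenvalues sum to 24, which equals trace(L) = 2|E|. The largest eigenvalue, 6, is at most the vertex count 8.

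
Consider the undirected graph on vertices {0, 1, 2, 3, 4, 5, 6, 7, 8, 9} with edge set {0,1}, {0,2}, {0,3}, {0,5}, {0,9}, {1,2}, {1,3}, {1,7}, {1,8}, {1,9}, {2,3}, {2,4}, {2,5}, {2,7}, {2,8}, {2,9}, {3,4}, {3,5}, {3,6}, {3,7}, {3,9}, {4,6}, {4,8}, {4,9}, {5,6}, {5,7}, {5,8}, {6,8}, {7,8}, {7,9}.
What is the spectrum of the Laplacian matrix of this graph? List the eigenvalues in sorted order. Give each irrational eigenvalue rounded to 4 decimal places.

With the vertex order [0, 1, 2, 3, 4, 5, 6, 7, 8, 9], the degrees are [5, 6, 8, 8, 5, 6, 4, 6, 6, 6], giving D = diag(5, 6, 8, 8, 5, 6, 4, 6, 6, 6) and L = D - A. L is symmetric positive semidefinite, so every eigenvalue is real and nonnegative. The eigenvalues sum to 60, which equals trace(L) = 2|E|. There is one zero in the spectrum, matching the 1 component.

[0, 3.2988, 4.8050, 5.0610, 6.1726, 6.4137, 7.7334, 8.0390, 9.0670, 9.4094]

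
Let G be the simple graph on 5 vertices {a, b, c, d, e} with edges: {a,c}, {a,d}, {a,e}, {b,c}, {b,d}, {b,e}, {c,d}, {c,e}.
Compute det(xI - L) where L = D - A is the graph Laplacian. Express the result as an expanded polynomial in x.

Reading degrees in the order [a, b, c, d, e] gives [3, 3, 4, 3, 3]; set D = diag(3, 3, 4, 3, 3) and form L = D - A. L has integer entries, so p(x) = det(xI - L) has integer coefficients. Expanding the determinant yields x^5 - 16x^4 + 94x^3 - 240x^2 + 225x. The constant term is 0 because L is singular (the all-ones vector lies in its kernel). There is one zero in the spectrum, matching the 1 component.

x^5 - 16x^4 + 94x^3 - 240x^2 + 225x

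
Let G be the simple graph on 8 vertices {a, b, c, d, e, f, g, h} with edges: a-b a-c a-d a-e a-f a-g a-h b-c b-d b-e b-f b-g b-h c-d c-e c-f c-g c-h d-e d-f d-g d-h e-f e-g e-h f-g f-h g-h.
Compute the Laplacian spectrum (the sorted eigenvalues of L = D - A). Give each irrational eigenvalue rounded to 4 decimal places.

[0, 8, 8, 8, 8, 8, 8, 8]

Reading degrees in the order [a, b, c, d, e, f, g, h] gives [7, 7, 7, 7, 7, 7, 7, 7]; set D = diag(7, 7, 7, 7, 7, 7, 7, 7) and form L = D - A. The multiplicity of 0 as a Laplacian eigenvalue equals the number of connected components. The single zero eigenvalue shows the graph is connected. By the matrix-tree theorem the graph has (1/8) * product of the nonzero eigenvalues = 262144 spanning trees. The largest eigenvalue, 8, is at most the vertex count 8.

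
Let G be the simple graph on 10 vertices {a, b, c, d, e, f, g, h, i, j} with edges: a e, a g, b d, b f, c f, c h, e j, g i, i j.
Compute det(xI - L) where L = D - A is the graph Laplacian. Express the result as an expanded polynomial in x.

Each diagonal entry of L is the vertex degree and each off-diagonal entry is -1 where an edge is present, 0 otherwise; in the order [a, b, c, d, e, f, g, h, i, j] the diagonal is [2, 2, 2, 1, 2, 2, 2, 1, 2, 2]. Computing det(xI - L) by cofactor expansion (or equivalently via sum-over-permutations) gives x^10 - 18x^9 + 136x^8 - 560x^7 + 1365x^6 - 2000x^5 + 1700x^4 - 750x^3 + 125x^2. Since p(0) = det(-L) = 0, x divides p(x).

x^10 - 18x^9 + 136x^8 - 560x^7 + 1365x^6 - 2000x^5 + 1700x^4 - 750x^3 + 125x^2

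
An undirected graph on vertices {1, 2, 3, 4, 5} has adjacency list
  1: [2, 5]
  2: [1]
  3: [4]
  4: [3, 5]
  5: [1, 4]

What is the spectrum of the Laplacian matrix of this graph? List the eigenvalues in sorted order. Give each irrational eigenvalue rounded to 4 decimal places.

With the vertex order [1, 2, 3, 4, 5], the degrees are [2, 1, 1, 2, 2], giving D = diag(2, 1, 1, 2, 2) and L = D - A. L is symmetric positive semidefinite, so every eigenvalue is real and nonnegative. The single zero eigenvalue shows the graph is connected. By the matrix-tree theorem the graph has (1/5) * product of the nonzero eigenvalues = 1 spanning tree.

[0, 0.3820, 1.3820, 2.6180, 3.6180]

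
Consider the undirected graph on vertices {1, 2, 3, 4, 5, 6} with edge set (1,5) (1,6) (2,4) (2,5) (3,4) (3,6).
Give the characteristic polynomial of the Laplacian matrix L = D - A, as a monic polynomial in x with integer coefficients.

Reading degrees in the order [1, 2, 3, 4, 5, 6] gives [2, 2, 2, 2, 2, 2]; set D = diag(2, 2, 2, 2, 2, 2) and form L = D - A. L has integer entries, so p(x) = det(xI - L) has integer coefficients. Expanding the determinant yields x^6 - 12x^5 + 54x^4 - 112x^3 + 105x^2 - 36x. The coefficient of x^5 equals -trace(L) = -12, matching the sum of degrees. There is one zero in the spectrum, matching the 1 component. The largest eigenvalue, 4, is at most the vertex count 6.

x^6 - 12x^5 + 54x^4 - 112x^3 + 105x^2 - 36x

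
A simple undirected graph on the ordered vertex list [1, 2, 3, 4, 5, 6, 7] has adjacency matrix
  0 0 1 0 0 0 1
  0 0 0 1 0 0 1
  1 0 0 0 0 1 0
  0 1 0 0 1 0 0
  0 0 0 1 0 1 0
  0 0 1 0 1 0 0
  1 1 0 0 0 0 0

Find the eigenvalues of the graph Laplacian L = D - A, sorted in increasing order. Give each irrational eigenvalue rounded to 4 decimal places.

Each diagonal entry of L is the vertex degree and each off-diagonal entry is -1 where an edge is present, 0 otherwise; in the order [1, 2, 3, 4, 5, 6, 7] the diagonal is [2, 2, 2, 2, 2, 2, 2]. The multiplicity of 0 as a Laplacian eigenvalue equals the number of connected components. The eigenvalues sum to 14, which equals trace(L) = 2|E|.

[0, 0.7530, 0.7530, 2.4450, 2.4450, 3.8019, 3.8019]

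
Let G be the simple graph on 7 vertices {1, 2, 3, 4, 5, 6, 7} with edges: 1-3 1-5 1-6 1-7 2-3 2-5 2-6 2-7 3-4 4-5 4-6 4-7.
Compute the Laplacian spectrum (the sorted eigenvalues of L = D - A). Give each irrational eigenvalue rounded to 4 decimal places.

[0, 3, 3, 3, 4, 4, 7]

With the vertex order [1, 2, 3, 4, 5, 6, 7], the degrees are [4, 4, 3, 4, 3, 3, 3], giving D = diag(4, 4, 3, 4, 3, 3, 3) and L = D - A. L is symmetric positive semidefinite, so every eigenvalue is real and nonnegative. The single zero eigenvalue shows the graph is connected. There is one zero in the spectrum, matching the 1 component. By the matrix-tree theorem the graph has (1/7) * product of the nonzero eigenvalues = 432 spanning trees.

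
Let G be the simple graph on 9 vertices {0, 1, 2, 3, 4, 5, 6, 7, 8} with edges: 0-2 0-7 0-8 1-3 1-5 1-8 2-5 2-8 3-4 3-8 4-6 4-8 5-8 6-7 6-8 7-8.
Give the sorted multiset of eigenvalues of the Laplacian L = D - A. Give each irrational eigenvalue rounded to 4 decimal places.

[0, 1.5858, 1.5858, 3, 3, 4.4142, 4.4142, 5, 9]

Reading degrees in the order [0, 1, 2, 3, 4, 5, 6, 7, 8] gives [3, 3, 3, 3, 3, 3, 3, 3, 8]; set D = diag(3, 3, 3, 3, 3, 3, 3, 3, 8) and form L = D - A. L is symmetric positive semidefinite, so every eigenvalue is real and nonnegative. The single zero eigenvalue shows the graph is connected. There is one zero in the spectrum, matching the 1 component. By the matrix-tree theorem the graph has (1/9) * product of the nonzero eigenvalues = 2205 spanning trees.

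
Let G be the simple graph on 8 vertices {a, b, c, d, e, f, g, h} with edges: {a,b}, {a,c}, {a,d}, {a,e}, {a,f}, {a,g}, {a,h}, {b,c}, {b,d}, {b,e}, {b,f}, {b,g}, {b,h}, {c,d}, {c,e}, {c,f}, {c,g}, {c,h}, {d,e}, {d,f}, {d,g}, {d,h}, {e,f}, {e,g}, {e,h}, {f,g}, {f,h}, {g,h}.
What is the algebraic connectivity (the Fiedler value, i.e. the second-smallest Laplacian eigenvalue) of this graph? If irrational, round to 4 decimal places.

8

With the vertex order [a, b, c, d, e, f, g, h], the degrees are [7, 7, 7, 7, 7, 7, 7, 7], giving D = diag(7, 7, 7, 7, 7, 7, 7, 7) and L = D - A. The sorted Laplacian eigenvalues are [0, 8, 8, 8, 8, 8, 8, 8]; the algebraic connectivity is the second entry, 8. There is one zero in the spectrum, matching the 1 component.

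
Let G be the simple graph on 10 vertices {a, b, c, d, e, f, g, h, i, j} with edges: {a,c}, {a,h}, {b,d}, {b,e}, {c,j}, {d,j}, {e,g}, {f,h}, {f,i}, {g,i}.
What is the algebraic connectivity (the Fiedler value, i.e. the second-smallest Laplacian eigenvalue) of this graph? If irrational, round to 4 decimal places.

Each diagonal entry of L is the vertex degree and each off-diagonal entry is -1 where an edge is present, 0 otherwise; in the order [a, b, c, d, e, f, g, h, i, j] the diagonal is [2, 2, 2, 2, 2, 2, 2, 2, 2, 2]. The sorted Laplacian eigenvalues are [0, 0.3820, 0.3820, 1.3820, 1.3820, 2.6180, 2.6180, 3.6180, 3.6180, 4]; the algebraic connectivity is the second entry, 0.3820. By the matrix-tree theorem the graph has (1/10) * product of the nonzero eigenvalues = 10 spanning trees.

0.3820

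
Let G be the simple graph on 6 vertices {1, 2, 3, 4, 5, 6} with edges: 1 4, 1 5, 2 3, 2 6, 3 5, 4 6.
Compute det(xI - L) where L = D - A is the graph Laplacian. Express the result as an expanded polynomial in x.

With the vertex order [1, 2, 3, 4, 5, 6], the degrees are [2, 2, 2, 2, 2, 2], giving D = diag(2, 2, 2, 2, 2, 2) and L = D - A. L has integer entries, so p(x) = det(xI - L) has integer coefficients. Expanding the determinant yields x^6 - 12x^5 + 54x^4 - 112x^3 + 105x^2 - 36x. The coefficient of x^5 equals -trace(L) = -12, matching the sum of degrees. The eigenvalues sum to 12, which equals trace(L) = 2|E|. There is one zero in the spectrum, matching the 1 component.

x^6 - 12x^5 + 54x^4 - 112x^3 + 105x^2 - 36x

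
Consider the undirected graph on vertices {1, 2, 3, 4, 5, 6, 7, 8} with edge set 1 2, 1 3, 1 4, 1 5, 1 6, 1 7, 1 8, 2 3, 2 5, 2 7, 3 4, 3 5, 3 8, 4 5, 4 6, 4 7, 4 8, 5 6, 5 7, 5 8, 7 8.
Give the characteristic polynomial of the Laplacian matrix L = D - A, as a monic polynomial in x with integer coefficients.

x^8 - 42x^7 + 744x^6 - 7194x^5 + 40933x^4 - 136770x^3 + 247904x^2 - 187520x

Reading degrees in the order [1, 2, 3, 4, 5, 6, 7, 8] gives [7, 4, 5, 6, 7, 3, 5, 5]; set D = diag(7, 4, 5, 6, 7, 3, 5, 5) and form L = D - A. L has integer entries, so p(x) = det(xI - L) has integer coefficients. Expanding the determinant yields x^8 - 42x^7 + 744x^6 - 7194x^5 + 40933x^4 - 136770x^3 + 247904x^2 - 187520x. The coefficient of x^7 equals -trace(L) = -42, matching the sum of degrees. The eigenvalues sum to 42, which equals trace(L) = 2|E|. The largest eigenvalue, 8, is at most the vertex count 8.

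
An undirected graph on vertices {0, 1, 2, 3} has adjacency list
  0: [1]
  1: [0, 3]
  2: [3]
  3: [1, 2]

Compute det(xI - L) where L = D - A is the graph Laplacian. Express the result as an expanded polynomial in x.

Each diagonal entry of L is the vertex degree and each off-diagonal entry is -1 where an edge is present, 0 otherwise; in the order [0, 1, 2, 3] the diagonal is [1, 2, 1, 2]. Computing det(xI - L) by cofactor expansion (or equivalently via sum-over-permutations) gives x^4 - 6x^3 + 10x^2 - 4x. The coefficient of x^3 equals -trace(L) = -6, matching the sum of degrees. The largest eigenvalue, 3.4142, is at most the vertex count 4. By the matrix-tree theorem the graph has (1/4) * product of the nonzero eigenvalues = 1 spanning tree.

x^4 - 6x^3 + 10x^2 - 4x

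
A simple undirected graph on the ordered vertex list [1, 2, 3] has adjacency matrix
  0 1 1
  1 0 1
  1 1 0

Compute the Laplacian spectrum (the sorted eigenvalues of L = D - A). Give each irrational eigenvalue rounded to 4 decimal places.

With the vertex order [1, 2, 3], the degrees are [2, 2, 2], giving D = diag(2, 2, 2) and L = D - A. The multiplicity of 0 as a Laplacian eigenvalue equals the number of connected components. The eigenvalues sum to 6, which equals trace(L) = 2|E|.

[0, 3, 3]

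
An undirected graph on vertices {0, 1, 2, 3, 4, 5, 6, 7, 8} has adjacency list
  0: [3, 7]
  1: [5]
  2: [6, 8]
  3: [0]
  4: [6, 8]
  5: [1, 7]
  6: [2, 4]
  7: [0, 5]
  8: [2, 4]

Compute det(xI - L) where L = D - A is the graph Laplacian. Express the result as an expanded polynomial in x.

x^9 - 16x^8 + 105x^7 - 364x^6 + 713x^5 - 776x^4 + 420x^3 - 80x^2

With the vertex order [0, 1, 2, 3, 4, 5, 6, 7, 8], the degrees are [2, 1, 2, 1, 2, 2, 2, 2, 2], giving D = diag(2, 1, 2, 1, 2, 2, 2, 2, 2) and L = D - A. L has integer entries, so p(x) = det(xI - L) has integer coefficients. Expanding the determinant yields x^9 - 16x^8 + 105x^7 - 364x^6 + 713x^5 - 776x^4 + 420x^3 - 80x^2. The coefficient of x^8 equals -trace(L) = -16, matching the sum of degrees. There are 2 zeros in the spectrum, matching the 2 components. The eigenvalues sum to 16, which equals trace(L) = 2|E|.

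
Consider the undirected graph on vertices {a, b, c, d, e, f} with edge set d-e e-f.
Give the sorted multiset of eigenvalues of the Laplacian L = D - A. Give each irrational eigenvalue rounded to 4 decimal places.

[0, 0, 0, 0, 1, 3]

Each diagonal entry of L is the vertex degree and each off-diagonal entry is -1 where an edge is present, 0 otherwise; in the order [a, b, c, d, e, f] the diagonal is [0, 0, 0, 1, 2, 1]. The multiplicity of 0 as a Laplacian eigenvalue equals the number of connected components. The 4 zero eigenvalues correspond to the 4 connected components. The eigenvalues sum to 4, which equals trace(L) = 2|E|. The largest eigenvalue, 3, is at most the vertex count 6.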